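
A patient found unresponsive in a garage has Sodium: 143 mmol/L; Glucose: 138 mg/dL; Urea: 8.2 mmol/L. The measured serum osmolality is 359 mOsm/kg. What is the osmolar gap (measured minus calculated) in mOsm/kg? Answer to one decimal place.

57.1 mOsm/kg

Calculated osmolality = 2·Na + glucose/18 + urea
= 2·143 + 138/18 + 8.2
= 286 + 7.67 + 8.20
= 301.87 mOsm/kg ≈ 301.9 mOsm/kg
Osmolar gap = measured − calculated = 359 − 301.9 = 57.1 mOsm/kg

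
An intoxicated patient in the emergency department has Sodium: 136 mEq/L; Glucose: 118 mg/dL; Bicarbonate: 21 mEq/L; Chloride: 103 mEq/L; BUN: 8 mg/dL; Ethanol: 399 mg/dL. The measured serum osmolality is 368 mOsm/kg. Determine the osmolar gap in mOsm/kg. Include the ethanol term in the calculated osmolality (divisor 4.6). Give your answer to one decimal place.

-0.2 mOsm/kg

Calculated osmolality = 2·Na + glucose/18 + BUN/2.8 + ethanol/4.6
= 2·136 + 118/18 + 8/2.8 + 399/4.6
= 272 + 6.56 + 2.86 + 86.74
= 368.16 mOsm/kg ≈ 368.2 mOsm/kg
Osmolar gap = measured − calculated = 368 − 368.2 = -0.2 mOsm/kg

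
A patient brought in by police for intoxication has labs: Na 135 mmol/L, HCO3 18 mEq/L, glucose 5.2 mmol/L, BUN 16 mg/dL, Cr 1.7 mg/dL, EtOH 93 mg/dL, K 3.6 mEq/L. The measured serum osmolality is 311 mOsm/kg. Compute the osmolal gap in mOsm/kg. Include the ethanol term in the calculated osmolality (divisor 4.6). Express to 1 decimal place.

Calculated osmolality = 2·Na + glucose + BUN/2.8 + ethanol/4.6
= 2·135 + 5.2 + 16/2.8 + 93/4.6
= 270 + 5.20 + 5.71 + 20.22
= 301.13 mOsm/kg ≈ 301.1 mOsm/kg
Osmolar gap = measured − calculated = 311 − 301.1 = 9.9 mOsm/kg

9.9 mOsm/kg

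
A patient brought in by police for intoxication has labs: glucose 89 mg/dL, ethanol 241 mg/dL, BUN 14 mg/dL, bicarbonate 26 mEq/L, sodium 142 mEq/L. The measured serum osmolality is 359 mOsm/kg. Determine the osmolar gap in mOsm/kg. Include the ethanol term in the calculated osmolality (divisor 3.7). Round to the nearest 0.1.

Calculated osmolality = 2·Na + glucose/18 + BUN/2.8 + ethanol/3.7
= 2·142 + 89/18 + 14/2.8 + 241/3.7
= 284 + 4.94 + 5 + 65.14
= 359.08 mOsm/kg ≈ 359.1 mOsm/kg
Osmolar gap = measured − calculated = 359 − 359.1 = -0.1 mOsm/kg

-0.1 mOsm/kg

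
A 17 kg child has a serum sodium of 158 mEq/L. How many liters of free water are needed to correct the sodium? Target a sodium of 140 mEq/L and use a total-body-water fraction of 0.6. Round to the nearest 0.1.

1.3 L

TBW = 0.6 · 17 = 10.2 L
Free water deficit = TBW · (Na/140 − 1)
= 10.2 · (158/140 − 1)
= 10.2 · 0.1286
= 1.31 L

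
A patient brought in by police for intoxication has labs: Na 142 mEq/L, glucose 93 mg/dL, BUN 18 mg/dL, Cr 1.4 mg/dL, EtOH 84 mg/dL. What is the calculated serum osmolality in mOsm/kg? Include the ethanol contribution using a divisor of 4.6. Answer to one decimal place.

Calculated osmolality = 2·Na + glucose/18 + BUN/2.8 + ethanol/4.6
= 2·142 + 93/18 + 18/2.8 + 84/4.6
= 284 + 5.17 + 6.43 + 18.26
= 313.86 mOsm/kg

313.9 mOsm/kg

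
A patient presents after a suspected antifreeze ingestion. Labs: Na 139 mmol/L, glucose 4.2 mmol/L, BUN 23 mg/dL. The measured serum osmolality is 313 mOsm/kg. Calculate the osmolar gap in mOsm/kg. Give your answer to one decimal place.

Calculated osmolality = 2·Na + glucose + BUN/2.8
= 2·139 + 4.2 + 23/2.8
= 278 + 4.20 + 8.21
= 290.41 mOsm/kg ≈ 290.4 mOsm/kg
Osmolar gap = measured − calculated = 313 − 290.4 = 22.6 mOsm/kg

22.6 mOsm/kg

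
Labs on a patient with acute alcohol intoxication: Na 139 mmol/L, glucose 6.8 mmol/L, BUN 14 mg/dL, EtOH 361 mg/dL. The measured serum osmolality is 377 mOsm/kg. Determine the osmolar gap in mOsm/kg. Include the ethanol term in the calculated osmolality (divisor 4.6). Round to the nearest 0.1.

8.7 mOsm/kg

Calculated osmolality = 2·Na + glucose + BUN/2.8 + ethanol/4.6
= 2·139 + 6.8 + 14/2.8 + 361/4.6
= 278 + 6.80 + 5 + 78.48
= 368.28 mOsm/kg ≈ 368.3 mOsm/kg
Osmolar gap = measured − calculated = 377 − 368.3 = 8.7 mOsm/kg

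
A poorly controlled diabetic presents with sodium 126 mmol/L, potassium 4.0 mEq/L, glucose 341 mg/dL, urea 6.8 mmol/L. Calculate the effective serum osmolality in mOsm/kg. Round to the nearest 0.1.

Effective osmolality excludes urea (freely permeant across cell membranes):
2·Na + glucose/18
= 2·126 + 341/18
= 252 + 18.94
= 270.94 mOsm/kg

270.9 mOsm/kg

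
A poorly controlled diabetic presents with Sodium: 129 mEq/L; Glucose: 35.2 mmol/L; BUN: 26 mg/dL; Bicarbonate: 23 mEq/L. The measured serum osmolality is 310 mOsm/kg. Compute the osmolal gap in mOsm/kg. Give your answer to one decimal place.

7.5 mOsm/kg

Calculated osmolality = 2·Na + glucose + BUN/2.8
= 2·129 + 35.2 + 26/2.8
= 258 + 35.20 + 9.29
= 302.49 mOsm/kg ≈ 302.5 mOsm/kg
Osmolar gap = measured − calculated = 310 − 302.5 = 7.5 mOsm/kg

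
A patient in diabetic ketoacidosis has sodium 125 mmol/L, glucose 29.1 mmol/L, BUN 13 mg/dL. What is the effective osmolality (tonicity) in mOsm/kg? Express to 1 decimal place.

Effective osmolality excludes urea (freely permeant across cell membranes):
2·Na + glucose
= 2·125 + 29.1
= 250 + 29.1
= 279.1 mOsm/kg

279.1 mOsm/kg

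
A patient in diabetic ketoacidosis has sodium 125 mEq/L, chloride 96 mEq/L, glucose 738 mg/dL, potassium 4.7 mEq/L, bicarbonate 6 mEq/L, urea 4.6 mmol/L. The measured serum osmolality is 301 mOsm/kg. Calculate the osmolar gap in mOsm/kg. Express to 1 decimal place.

5.4 mOsm/kg

Calculated osmolality = 2·Na + glucose/18 + urea
= 2·125 + 738/18 + 4.6
= 250 + 41 + 4.60
= 295.6 mOsm/kg ≈ 295.6 mOsm/kg
Osmolar gap = measured − calculated = 301 − 295.6 = 5.4 mOsm/kg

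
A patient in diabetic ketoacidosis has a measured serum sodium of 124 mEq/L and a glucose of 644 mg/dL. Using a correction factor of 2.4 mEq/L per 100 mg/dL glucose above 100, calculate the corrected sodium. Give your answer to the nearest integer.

Corrected Na = measured Na + 2.4 · (glucose − 100)/100
= 124 + 2.4 · (644 − 100)/100
= 124 + 13.1
= 137.1 mEq/L

137 mEq/L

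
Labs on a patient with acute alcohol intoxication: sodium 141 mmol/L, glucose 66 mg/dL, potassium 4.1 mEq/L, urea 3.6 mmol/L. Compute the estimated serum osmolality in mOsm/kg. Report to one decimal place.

289.3 mOsm/kg

Calculated osmolality = 2·Na + glucose/18 + urea
= 2·141 + 66/18 + 3.6
= 282 + 3.67 + 3.60
= 289.27 mOsm/kg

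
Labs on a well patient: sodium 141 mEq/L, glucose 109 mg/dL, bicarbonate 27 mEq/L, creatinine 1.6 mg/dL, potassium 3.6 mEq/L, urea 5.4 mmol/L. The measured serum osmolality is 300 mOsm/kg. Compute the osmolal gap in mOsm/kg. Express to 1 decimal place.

6.5 mOsm/kg

Calculated osmolality = 2·Na + glucose/18 + urea
= 2·141 + 109/18 + 5.4
= 282 + 6.06 + 5.40
= 293.46 mOsm/kg ≈ 293.5 mOsm/kg
Osmolar gap = measured − calculated = 300 − 293.5 = 6.5 mOsm/kg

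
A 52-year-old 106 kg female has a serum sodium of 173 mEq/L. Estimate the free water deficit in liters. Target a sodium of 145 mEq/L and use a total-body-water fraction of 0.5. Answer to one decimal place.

TBW = 0.5 · 106 = 53 L
Free water deficit = TBW · (Na/145 − 1)
= 53 · (173/145 − 1)
= 53 · 0.1931
= 10.23 L

10.2 L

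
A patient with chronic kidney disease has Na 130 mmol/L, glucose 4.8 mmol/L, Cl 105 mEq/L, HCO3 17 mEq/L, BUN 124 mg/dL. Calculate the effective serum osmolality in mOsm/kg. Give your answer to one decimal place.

264.8 mOsm/kg

Effective osmolality excludes urea (freely permeant across cell membranes):
2·Na + glucose
= 2·130 + 4.8
= 260 + 4.8
= 264.8 mOsm/kg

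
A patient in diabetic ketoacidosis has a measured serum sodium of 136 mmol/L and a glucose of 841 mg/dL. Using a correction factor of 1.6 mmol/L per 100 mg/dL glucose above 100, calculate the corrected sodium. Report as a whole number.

148 mmol/L

Corrected Na = measured Na + 1.6 · (glucose − 100)/100
= 136 + 1.6 · (841 − 100)/100
= 136 + 11.9
= 147.9 mmol/L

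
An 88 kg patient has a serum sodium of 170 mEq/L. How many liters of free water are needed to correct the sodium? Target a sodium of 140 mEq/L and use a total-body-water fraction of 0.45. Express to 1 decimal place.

TBW = 0.45 · 88 = 39.6 L
Free water deficit = TBW · (Na/140 − 1)
= 39.6 · (170/140 − 1)
= 39.6 · 0.2143
= 8.49 L

8.5 L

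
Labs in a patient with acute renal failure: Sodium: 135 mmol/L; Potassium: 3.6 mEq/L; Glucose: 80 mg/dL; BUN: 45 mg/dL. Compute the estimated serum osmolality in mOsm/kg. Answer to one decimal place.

Calculated osmolality = 2·Na + glucose/18 + BUN/2.8
= 2·135 + 80/18 + 45/2.8
= 270 + 4.44 + 16.07
= 290.51 mOsm/kg

290.5 mOsm/kg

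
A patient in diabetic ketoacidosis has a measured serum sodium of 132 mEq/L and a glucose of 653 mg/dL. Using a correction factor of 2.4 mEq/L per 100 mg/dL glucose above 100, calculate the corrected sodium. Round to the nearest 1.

145 mEq/L

Corrected Na = measured Na + 2.4 · (glucose − 100)/100
= 132 + 2.4 · (653 − 100)/100
= 132 + 13.3
= 145.3 mEq/L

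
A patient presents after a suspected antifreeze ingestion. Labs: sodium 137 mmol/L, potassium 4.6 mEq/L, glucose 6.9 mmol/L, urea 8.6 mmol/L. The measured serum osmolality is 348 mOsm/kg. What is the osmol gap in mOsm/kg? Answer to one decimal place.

58.5 mOsm/kg

Calculated osmolality = 2·Na + glucose + urea
= 2·137 + 6.9 + 8.6
= 274 + 6.90 + 8.60
= 289.5 mOsm/kg ≈ 289.5 mOsm/kg
Osmolar gap = measured − calculated = 348 − 289.5 = 58.5 mOsm/kg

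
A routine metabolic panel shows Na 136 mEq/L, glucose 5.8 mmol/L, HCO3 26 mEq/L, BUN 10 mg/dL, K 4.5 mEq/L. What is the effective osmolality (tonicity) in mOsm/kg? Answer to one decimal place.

Effective osmolality excludes urea (freely permeant across cell membranes):
2·Na + glucose
= 2·136 + 5.8
= 272 + 5.8
= 277.8 mOsm/kg

277.8 mOsm/kg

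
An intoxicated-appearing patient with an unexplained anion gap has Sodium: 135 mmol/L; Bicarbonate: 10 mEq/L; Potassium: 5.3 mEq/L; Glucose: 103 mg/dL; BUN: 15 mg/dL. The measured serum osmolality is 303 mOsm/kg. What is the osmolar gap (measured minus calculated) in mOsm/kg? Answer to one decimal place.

21.9 mOsm/kg

Calculated osmolality = 2·Na + glucose/18 + BUN/2.8
= 2·135 + 103/18 + 15/2.8
= 270 + 5.72 + 5.36
= 281.08 mOsm/kg ≈ 281.1 mOsm/kg
Osmolar gap = measured − calculated = 303 − 281.1 = 21.9 mOsm/kg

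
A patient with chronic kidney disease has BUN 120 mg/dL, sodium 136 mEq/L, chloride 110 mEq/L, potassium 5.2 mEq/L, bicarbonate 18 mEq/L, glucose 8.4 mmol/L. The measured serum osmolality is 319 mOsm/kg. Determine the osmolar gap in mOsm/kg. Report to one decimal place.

-4.3 mOsm/kg

Calculated osmolality = 2·Na + glucose + BUN/2.8
= 2·136 + 8.4 + 120/2.8
= 272 + 8.40 + 42.86
= 323.26 mOsm/kg ≈ 323.3 mOsm/kg
Osmolar gap = measured − calculated = 319 − 323.3 = -4.3 mOsm/kg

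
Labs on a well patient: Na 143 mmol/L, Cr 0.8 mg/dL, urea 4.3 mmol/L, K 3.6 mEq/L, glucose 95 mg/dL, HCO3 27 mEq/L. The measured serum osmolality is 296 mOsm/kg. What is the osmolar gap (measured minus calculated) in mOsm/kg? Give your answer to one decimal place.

0.4 mOsm/kg

Calculated osmolality = 2·Na + glucose/18 + urea
= 2·143 + 95/18 + 4.3
= 286 + 5.28 + 4.30
= 295.58 mOsm/kg ≈ 295.6 mOsm/kg
Osmolar gap = measured − calculated = 296 − 295.6 = 0.4 mOsm/kg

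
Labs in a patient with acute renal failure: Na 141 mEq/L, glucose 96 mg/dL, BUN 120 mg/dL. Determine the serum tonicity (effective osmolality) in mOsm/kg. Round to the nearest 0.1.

Effective osmolality excludes urea (freely permeant across cell membranes):
2·Na + glucose/18
= 2·141 + 96/18
= 282 + 5.33
= 287.33 mOsm/kg

287.3 mOsm/kg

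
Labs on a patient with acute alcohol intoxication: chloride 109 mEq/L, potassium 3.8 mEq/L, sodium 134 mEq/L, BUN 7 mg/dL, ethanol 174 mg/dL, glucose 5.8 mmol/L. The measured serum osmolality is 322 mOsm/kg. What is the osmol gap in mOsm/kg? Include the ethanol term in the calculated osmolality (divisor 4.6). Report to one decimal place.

Calculated osmolality = 2·Na + glucose + BUN/2.8 + ethanol/4.6
= 2·134 + 5.8 + 7/2.8 + 174/4.6
= 268 + 5.80 + 2.50 + 37.83
= 314.13 mOsm/kg ≈ 314.1 mOsm/kg
Osmolar gap = measured − calculated = 322 − 314.1 = 7.9 mOsm/kg

7.9 mOsm/kg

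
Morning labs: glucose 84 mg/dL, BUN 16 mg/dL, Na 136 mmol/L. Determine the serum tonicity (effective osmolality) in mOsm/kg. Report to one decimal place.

Effective osmolality excludes urea (freely permeant across cell membranes):
2·Na + glucose/18
= 2·136 + 84/18
= 272 + 4.67
= 276.67 mOsm/kg

276.7 mOsm/kg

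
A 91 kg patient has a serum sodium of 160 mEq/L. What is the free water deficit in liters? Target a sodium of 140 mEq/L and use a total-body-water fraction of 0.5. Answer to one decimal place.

6.5 L

TBW = 0.5 · 91 = 45.5 L
Free water deficit = TBW · (Na/140 − 1)
= 45.5 · (160/140 − 1)
= 45.5 · 0.1429
= 6.5 L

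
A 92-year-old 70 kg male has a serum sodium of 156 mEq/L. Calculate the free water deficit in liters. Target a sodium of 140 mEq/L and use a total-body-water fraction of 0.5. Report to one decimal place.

4.0 L

TBW = 0.5 · 70 = 35 L
Free water deficit = TBW · (Na/140 − 1)
= 35 · (156/140 − 1)
= 35 · 0.1143
= 4 L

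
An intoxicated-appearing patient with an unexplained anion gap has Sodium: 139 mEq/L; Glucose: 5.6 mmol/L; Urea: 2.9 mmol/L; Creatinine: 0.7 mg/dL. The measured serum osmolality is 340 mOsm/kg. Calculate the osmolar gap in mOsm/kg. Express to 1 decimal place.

Calculated osmolality = 2·Na + glucose + urea
= 2·139 + 5.6 + 2.9
= 278 + 5.60 + 2.90
= 286.5 mOsm/kg ≈ 286.5 mOsm/kg
Osmolar gap = measured − calculated = 340 − 286.5 = 53.5 mOsm/kg

53.5 mOsm/kg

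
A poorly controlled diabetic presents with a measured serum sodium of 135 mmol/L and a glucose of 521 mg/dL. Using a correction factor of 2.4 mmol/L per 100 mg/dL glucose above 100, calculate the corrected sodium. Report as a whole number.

145 mmol/L

Corrected Na = measured Na + 2.4 · (glucose − 100)/100
= 135 + 2.4 · (521 − 100)/100
= 135 + 10.1
= 145.1 mmol/L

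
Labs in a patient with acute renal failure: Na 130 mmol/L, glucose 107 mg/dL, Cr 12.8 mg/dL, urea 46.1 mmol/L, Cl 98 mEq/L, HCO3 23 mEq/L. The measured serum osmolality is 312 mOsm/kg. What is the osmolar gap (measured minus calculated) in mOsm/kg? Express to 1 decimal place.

0.0 mOsm/kg

Calculated osmolality = 2·Na + glucose/18 + urea
= 2·130 + 107/18 + 46.1
= 260 + 5.94 + 46.10
= 312.04 mOsm/kg ≈ 312.0 mOsm/kg
Osmolar gap = measured − calculated = 312 − 312.0 = 0.0 mOsm/kg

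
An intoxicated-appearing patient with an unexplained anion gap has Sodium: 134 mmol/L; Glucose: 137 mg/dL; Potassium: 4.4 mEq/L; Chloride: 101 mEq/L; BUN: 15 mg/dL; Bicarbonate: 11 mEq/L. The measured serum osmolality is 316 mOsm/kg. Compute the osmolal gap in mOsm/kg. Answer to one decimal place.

35.0 mOsm/kg

Calculated osmolality = 2·Na + glucose/18 + BUN/2.8
= 2·134 + 137/18 + 15/2.8
= 268 + 7.61 + 5.36
= 280.97 mOsm/kg ≈ 281.0 mOsm/kg
Osmolar gap = measured − calculated = 316 − 281.0 = 35.0 mOsm/kg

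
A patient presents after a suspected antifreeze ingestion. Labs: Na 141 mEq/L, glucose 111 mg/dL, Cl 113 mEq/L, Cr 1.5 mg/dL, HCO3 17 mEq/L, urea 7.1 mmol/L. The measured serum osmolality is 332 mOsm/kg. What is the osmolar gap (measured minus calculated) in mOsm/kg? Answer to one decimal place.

Calculated osmolality = 2·Na + glucose/18 + urea
= 2·141 + 111/18 + 7.1
= 282 + 6.17 + 7.10
= 295.27 mOsm/kg ≈ 295.3 mOsm/kg
Osmolar gap = measured − calculated = 332 − 295.3 = 36.7 mOsm/kg

36.7 mOsm/kg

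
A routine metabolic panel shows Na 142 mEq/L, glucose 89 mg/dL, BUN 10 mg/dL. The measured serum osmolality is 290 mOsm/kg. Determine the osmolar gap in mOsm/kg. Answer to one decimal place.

-2.5 mOsm/kg

Calculated osmolality = 2·Na + glucose/18 + BUN/2.8
= 2·142 + 89/18 + 10/2.8
= 284 + 4.94 + 3.57
= 292.51 mOsm/kg ≈ 292.5 mOsm/kg
Osmolar gap = measured − calculated = 290 − 292.5 = -2.5 mOsm/kg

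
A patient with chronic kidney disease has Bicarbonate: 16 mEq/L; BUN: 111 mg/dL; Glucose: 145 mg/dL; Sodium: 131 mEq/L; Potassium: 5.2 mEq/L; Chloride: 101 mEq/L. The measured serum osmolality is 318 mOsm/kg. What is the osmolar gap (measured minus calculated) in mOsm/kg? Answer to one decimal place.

8.3 mOsm/kg

Calculated osmolality = 2·Na + glucose/18 + BUN/2.8
= 2·131 + 145/18 + 111/2.8
= 262 + 8.06 + 39.64
= 309.7 mOsm/kg ≈ 309.7 mOsm/kg
Osmolar gap = measured − calculated = 318 − 309.7 = 8.3 mOsm/kg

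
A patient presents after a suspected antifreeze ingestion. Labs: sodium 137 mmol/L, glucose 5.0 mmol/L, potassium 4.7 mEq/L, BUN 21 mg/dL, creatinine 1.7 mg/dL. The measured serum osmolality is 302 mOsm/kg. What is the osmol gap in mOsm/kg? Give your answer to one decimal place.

15.5 mOsm/kg

Calculated osmolality = 2·Na + glucose + BUN/2.8
= 2·137 + 5 + 21/2.8
= 274 + 5 + 7.50
= 286.5 mOsm/kg ≈ 286.5 mOsm/kg
Osmolar gap = measured − calculated = 302 − 286.5 = 15.5 mOsm/kg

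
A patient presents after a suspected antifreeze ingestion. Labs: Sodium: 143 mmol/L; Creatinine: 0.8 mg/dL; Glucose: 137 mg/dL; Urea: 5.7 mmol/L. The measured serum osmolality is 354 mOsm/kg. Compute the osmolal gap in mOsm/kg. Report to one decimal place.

54.7 mOsm/kg

Calculated osmolality = 2·Na + glucose/18 + urea
= 2·143 + 137/18 + 5.7
= 286 + 7.61 + 5.70
= 299.31 mOsm/kg ≈ 299.3 mOsm/kg
Osmolar gap = measured − calculated = 354 − 299.3 = 54.7 mOsm/kg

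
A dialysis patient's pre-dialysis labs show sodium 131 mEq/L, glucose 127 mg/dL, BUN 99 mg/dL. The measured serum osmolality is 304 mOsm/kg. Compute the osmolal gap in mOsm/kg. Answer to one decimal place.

-0.4 mOsm/kg

Calculated osmolality = 2·Na + glucose/18 + BUN/2.8
= 2·131 + 127/18 + 99/2.8
= 262 + 7.06 + 35.36
= 304.42 mOsm/kg ≈ 304.4 mOsm/kg
Osmolar gap = measured − calculated = 304 − 304.4 = -0.4 mOsm/kg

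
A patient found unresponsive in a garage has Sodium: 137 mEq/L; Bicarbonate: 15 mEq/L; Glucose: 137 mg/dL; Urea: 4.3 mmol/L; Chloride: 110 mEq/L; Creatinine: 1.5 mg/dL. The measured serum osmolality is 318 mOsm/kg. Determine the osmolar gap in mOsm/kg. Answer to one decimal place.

32.1 mOsm/kg

Calculated osmolality = 2·Na + glucose/18 + urea
= 2·137 + 137/18 + 4.3
= 274 + 7.61 + 4.30
= 285.91 mOsm/kg ≈ 285.9 mOsm/kg
Osmolar gap = measured − calculated = 318 − 285.9 = 32.1 mOsm/kg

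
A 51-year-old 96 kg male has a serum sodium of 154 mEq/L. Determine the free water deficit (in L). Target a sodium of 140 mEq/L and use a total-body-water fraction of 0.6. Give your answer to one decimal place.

TBW = 0.6 · 96 = 57.6 L
Free water deficit = TBW · (Na/140 − 1)
= 57.6 · (154/140 − 1)
= 57.6 · 0.1
= 5.76 L

5.8 L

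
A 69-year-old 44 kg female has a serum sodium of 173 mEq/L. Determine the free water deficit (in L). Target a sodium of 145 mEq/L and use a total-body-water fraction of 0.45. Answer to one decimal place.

3.8 L

TBW = 0.45 · 44 = 19.8 L
Free water deficit = TBW · (Na/145 − 1)
= 19.8 · (173/145 − 1)
= 19.8 · 0.1931
= 3.82 L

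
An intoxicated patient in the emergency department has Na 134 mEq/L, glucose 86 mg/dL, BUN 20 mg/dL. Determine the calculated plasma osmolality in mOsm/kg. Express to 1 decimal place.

279.9 mOsm/kg

Calculated osmolality = 2·Na + glucose/18 + BUN/2.8
= 2·134 + 86/18 + 20/2.8
= 268 + 4.78 + 7.14
= 279.92 mOsm/kg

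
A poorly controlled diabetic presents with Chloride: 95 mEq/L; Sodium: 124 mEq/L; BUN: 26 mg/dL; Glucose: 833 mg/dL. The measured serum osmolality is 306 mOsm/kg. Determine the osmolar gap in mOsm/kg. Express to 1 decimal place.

2.4 mOsm/kg

Calculated osmolality = 2·Na + glucose/18 + BUN/2.8
= 2·124 + 833/18 + 26/2.8
= 248 + 46.28 + 9.29
= 303.57 mOsm/kg ≈ 303.6 mOsm/kg
Osmolar gap = measured − calculated = 306 − 303.6 = 2.4 mOsm/kg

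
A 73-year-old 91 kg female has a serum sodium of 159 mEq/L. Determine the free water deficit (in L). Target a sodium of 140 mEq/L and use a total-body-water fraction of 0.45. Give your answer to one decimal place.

TBW = 0.45 · 91 = 40.95 L
Free water deficit = TBW · (Na/140 − 1)
= 40.95 · (159/140 − 1)
= 40.95 · 0.1357
= 5.56 L

5.6 L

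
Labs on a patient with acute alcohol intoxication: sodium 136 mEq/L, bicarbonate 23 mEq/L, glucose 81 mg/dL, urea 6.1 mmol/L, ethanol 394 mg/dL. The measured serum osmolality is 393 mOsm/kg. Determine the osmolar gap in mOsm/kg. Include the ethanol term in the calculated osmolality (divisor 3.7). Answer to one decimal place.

Calculated osmolality = 2·Na + glucose/18 + urea + ethanol/3.7
= 2·136 + 81/18 + 6.1 + 394/3.7
= 272 + 4.50 + 6.10 + 106.49
= 389.09 mOsm/kg ≈ 389.1 mOsm/kg
Osmolar gap = measured − calculated = 393 − 389.1 = 3.9 mOsm/kg

3.9 mOsm/kg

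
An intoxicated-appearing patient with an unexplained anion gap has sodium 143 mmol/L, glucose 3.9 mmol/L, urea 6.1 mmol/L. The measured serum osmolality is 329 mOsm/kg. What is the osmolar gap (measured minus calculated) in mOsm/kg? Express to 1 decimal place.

33.0 mOsm/kg

Calculated osmolality = 2·Na + glucose + urea
= 2·143 + 3.9 + 6.1
= 286 + 3.90 + 6.10
= 296 mOsm/kg ≈ 296.0 mOsm/kg
Osmolar gap = measured − calculated = 329 − 296.0 = 33.0 mOsm/kg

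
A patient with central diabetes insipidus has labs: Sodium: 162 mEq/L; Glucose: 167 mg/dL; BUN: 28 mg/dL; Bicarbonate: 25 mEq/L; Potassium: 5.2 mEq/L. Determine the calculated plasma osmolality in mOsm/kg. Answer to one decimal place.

Calculated osmolality = 2·Na + glucose/18 + BUN/2.8
= 2·162 + 167/18 + 28/2.8
= 324 + 9.28 + 10
= 343.28 mOsm/kg

343.3 mOsm/kg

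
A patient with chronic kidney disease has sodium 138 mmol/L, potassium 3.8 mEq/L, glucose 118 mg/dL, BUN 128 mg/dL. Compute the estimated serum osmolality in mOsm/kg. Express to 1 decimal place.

328.3 mOsm/kg

Calculated osmolality = 2·Na + glucose/18 + BUN/2.8
= 2·138 + 118/18 + 128/2.8
= 276 + 6.56 + 45.71
= 328.27 mOsm/kg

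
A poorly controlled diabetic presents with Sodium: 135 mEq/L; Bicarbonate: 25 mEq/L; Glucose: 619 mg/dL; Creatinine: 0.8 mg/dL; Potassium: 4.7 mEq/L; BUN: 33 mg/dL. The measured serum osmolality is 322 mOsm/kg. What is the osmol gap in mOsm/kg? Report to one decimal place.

5.8 mOsm/kg

Calculated osmolality = 2·Na + glucose/18 + BUN/2.8
= 2·135 + 619/18 + 33/2.8
= 270 + 34.39 + 11.79
= 316.18 mOsm/kg ≈ 316.2 mOsm/kg
Osmolar gap = measured − calculated = 322 − 316.2 = 5.8 mOsm/kg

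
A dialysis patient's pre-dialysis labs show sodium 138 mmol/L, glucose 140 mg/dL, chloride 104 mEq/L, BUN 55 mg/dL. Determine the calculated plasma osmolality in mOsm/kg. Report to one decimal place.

303.4 mOsm/kg

Calculated osmolality = 2·Na + glucose/18 + BUN/2.8
= 2·138 + 140/18 + 55/2.8
= 276 + 7.78 + 19.64
= 303.42 mOsm/kg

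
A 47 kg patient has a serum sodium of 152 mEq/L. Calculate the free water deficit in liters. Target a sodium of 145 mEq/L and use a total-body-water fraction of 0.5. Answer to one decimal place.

1.1 L

TBW = 0.5 · 47 = 23.5 L
Free water deficit = TBW · (Na/145 − 1)
= 23.5 · (152/145 − 1)
= 23.5 · 0.0483
= 1.14 L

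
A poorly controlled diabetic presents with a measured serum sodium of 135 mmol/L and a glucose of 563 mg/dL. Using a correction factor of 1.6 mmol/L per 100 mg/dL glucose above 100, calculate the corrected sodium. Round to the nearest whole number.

Corrected Na = measured Na + 1.6 · (glucose − 100)/100
= 135 + 1.6 · (563 − 100)/100
= 135 + 7.4
= 142.4 mmol/L

142 mmol/L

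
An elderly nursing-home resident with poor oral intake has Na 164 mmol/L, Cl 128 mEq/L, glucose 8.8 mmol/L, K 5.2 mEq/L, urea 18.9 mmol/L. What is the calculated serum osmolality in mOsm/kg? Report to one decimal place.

355.7 mOsm/kg

Calculated osmolality = 2·Na + glucose + urea
= 2·164 + 8.8 + 18.9
= 328 + 8.80 + 18.90
= 355.7 mOsm/kg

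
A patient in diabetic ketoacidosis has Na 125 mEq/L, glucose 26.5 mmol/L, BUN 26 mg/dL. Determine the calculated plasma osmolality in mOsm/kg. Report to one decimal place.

285.8 mOsm/kg

Calculated osmolality = 2·Na + glucose + BUN/2.8
= 2·125 + 26.5 + 26/2.8
= 250 + 26.50 + 9.29
= 285.79 mOsm/kg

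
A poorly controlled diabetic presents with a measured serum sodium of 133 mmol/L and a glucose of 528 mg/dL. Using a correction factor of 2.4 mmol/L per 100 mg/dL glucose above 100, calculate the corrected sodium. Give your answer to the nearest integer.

143 mmol/L

Corrected Na = measured Na + 2.4 · (glucose − 100)/100
= 133 + 2.4 · (528 − 100)/100
= 133 + 10.3
= 143.3 mmol/L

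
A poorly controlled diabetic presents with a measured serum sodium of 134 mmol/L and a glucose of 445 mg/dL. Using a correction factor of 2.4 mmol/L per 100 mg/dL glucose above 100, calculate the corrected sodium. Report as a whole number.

Corrected Na = measured Na + 2.4 · (glucose − 100)/100
= 134 + 2.4 · (445 − 100)/100
= 134 + 8.3
= 142.3 mmol/L

142 mmol/L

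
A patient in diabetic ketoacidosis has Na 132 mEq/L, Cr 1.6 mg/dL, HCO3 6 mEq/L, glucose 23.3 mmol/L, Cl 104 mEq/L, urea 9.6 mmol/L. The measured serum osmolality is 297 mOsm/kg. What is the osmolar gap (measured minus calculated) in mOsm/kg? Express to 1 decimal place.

0.1 mOsm/kg

Calculated osmolality = 2·Na + glucose + urea
= 2·132 + 23.3 + 9.6
= 264 + 23.30 + 9.60
= 296.9 mOsm/kg ≈ 296.9 mOsm/kg
Osmolar gap = measured − calculated = 297 − 296.9 = 0.1 mOsm/kg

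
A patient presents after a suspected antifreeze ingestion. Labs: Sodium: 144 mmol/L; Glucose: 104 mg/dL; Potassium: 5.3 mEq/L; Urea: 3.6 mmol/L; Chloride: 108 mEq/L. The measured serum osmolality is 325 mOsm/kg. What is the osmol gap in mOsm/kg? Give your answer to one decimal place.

Calculated osmolality = 2·Na + glucose/18 + urea
= 2·144 + 104/18 + 3.6
= 288 + 5.78 + 3.60
= 297.38 mOsm/kg ≈ 297.4 mOsm/kg
Osmolar gap = measured − calculated = 325 − 297.4 = 27.6 mOsm/kg

27.6 mOsm/kg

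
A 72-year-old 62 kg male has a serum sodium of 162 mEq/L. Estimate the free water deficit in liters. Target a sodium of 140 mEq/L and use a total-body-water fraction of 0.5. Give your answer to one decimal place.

4.9 L

TBW = 0.5 · 62 = 31 L
Free water deficit = TBW · (Na/140 − 1)
= 31 · (162/140 − 1)
= 31 · 0.1571
= 4.87 L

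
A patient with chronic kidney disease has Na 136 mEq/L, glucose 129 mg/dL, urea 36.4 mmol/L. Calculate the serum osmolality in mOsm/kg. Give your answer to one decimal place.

Calculated osmolality = 2·Na + glucose/18 + urea
= 2·136 + 129/18 + 36.4
= 272 + 7.17 + 36.40
= 315.57 mOsm/kg

315.6 mOsm/kg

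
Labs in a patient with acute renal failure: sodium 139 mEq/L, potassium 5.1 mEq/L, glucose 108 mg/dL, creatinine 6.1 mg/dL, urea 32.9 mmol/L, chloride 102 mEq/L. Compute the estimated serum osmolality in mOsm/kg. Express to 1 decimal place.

316.9 mOsm/kg

Calculated osmolality = 2·Na + glucose/18 + urea
= 2·139 + 108/18 + 32.9
= 278 + 6 + 32.90
= 316.9 mOsm/kg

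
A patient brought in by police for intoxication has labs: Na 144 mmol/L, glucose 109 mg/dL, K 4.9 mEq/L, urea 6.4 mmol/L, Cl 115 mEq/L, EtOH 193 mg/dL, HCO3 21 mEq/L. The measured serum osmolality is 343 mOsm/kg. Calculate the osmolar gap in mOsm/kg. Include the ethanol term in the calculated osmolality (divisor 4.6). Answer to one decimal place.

Calculated osmolality = 2·Na + glucose/18 + urea + ethanol/4.6
= 2·144 + 109/18 + 6.4 + 193/4.6
= 288 + 6.06 + 6.40 + 41.96
= 342.42 mOsm/kg ≈ 342.4 mOsm/kg
Osmolar gap = measured − calculated = 343 − 342.4 = 0.6 mOsm/kg

0.6 mOsm/kg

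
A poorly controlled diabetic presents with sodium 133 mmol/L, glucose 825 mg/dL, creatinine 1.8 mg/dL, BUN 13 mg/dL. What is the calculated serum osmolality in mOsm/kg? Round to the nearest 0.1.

316.5 mOsm/kg

Calculated osmolality = 2·Na + glucose/18 + BUN/2.8
= 2·133 + 825/18 + 13/2.8
= 266 + 45.83 + 4.64
= 316.47 mOsm/kg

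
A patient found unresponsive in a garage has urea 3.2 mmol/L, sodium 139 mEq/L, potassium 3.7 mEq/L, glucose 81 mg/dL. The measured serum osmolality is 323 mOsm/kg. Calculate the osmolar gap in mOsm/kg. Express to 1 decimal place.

Calculated osmolality = 2·Na + glucose/18 + urea
= 2·139 + 81/18 + 3.2
= 278 + 4.50 + 3.20
= 285.7 mOsm/kg ≈ 285.7 mOsm/kg
Osmolar gap = measured − calculated = 323 − 285.7 = 37.3 mOsm/kg

37.3 mOsm/kg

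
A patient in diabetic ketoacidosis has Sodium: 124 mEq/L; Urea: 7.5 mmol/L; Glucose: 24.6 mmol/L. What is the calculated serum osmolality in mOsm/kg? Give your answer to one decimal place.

Calculated osmolality = 2·Na + glucose + urea
= 2·124 + 24.6 + 7.5
= 248 + 24.60 + 7.50
= 280.1 mOsm/kg

280.1 mOsm/kg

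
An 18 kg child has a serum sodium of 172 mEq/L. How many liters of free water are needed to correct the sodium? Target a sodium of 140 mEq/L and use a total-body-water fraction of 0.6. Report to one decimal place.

2.5 L

TBW = 0.6 · 18 = 10.8 L
Free water deficit = TBW · (Na/140 − 1)
= 10.8 · (172/140 − 1)
= 10.8 · 0.2286
= 2.47 L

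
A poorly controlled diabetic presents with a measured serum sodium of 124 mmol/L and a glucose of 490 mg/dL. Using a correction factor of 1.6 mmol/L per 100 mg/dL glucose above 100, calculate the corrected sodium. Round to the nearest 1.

Corrected Na = measured Na + 1.6 · (glucose − 100)/100
= 124 + 1.6 · (490 − 100)/100
= 124 + 6.2
= 130.2 mmol/L

130 mmol/L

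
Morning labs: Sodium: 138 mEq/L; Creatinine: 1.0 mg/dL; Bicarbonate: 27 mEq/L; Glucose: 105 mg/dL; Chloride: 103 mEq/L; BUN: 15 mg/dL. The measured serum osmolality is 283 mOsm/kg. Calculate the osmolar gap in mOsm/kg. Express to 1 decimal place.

-4.2 mOsm/kg

Calculated osmolality = 2·Na + glucose/18 + BUN/2.8
= 2·138 + 105/18 + 15/2.8
= 276 + 5.83 + 5.36
= 287.19 mOsm/kg ≈ 287.2 mOsm/kg
Osmolar gap = measured − calculated = 283 − 287.2 = -4.2 mOsm/kg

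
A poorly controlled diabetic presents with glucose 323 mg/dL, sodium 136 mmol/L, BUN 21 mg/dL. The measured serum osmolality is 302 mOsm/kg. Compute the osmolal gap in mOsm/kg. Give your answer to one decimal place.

Calculated osmolality = 2·Na + glucose/18 + BUN/2.8
= 2·136 + 323/18 + 21/2.8
= 272 + 17.94 + 7.50
= 297.44 mOsm/kg ≈ 297.4 mOsm/kg
Osmolar gap = measured − calculated = 302 − 297.4 = 4.6 mOsm/kg

4.6 mOsm/kg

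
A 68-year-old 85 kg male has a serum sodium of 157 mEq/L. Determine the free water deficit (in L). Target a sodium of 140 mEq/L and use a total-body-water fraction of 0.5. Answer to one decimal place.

5.2 L

TBW = 0.5 · 85 = 42.5 L
Free water deficit = TBW · (Na/140 − 1)
= 42.5 · (157/140 − 1)
= 42.5 · 0.1214
= 5.16 L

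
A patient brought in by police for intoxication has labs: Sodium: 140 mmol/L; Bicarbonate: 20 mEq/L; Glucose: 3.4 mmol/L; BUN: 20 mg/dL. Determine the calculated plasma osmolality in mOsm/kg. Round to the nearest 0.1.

Calculated osmolality = 2·Na + glucose + BUN/2.8
= 2·140 + 3.4 + 20/2.8
= 280 + 3.40 + 7.14
= 290.54 mOsm/kg

290.5 mOsm/kg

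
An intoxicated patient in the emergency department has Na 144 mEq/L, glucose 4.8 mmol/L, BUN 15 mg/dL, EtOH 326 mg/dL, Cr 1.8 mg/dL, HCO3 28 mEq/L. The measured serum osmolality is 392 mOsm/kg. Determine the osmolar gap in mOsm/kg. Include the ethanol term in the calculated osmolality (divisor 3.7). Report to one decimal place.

5.7 mOsm/kg

Calculated osmolality = 2·Na + glucose + BUN/2.8 + ethanol/3.7
= 2·144 + 4.8 + 15/2.8 + 326/3.7
= 288 + 4.80 + 5.36 + 88.11
= 386.27 mOsm/kg ≈ 386.3 mOsm/kg
Osmolar gap = measured − calculated = 392 − 386.3 = 5.7 mOsm/kg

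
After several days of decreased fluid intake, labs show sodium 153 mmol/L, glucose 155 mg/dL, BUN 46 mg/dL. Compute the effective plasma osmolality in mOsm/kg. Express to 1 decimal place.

Effective osmolality excludes urea (freely permeant across cell membranes):
2·Na + glucose/18
= 2·153 + 155/18
= 306 + 8.61
= 314.61 mOsm/kg

314.6 mOsm/kg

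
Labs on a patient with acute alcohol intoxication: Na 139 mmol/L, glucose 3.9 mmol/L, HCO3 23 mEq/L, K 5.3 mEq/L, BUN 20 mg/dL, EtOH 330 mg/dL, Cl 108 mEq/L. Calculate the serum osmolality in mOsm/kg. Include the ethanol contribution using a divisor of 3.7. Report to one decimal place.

378.2 mOsm/kg

Calculated osmolality = 2·Na + glucose + BUN/2.8 + ethanol/3.7
= 2·139 + 3.9 + 20/2.8 + 330/3.7
= 278 + 3.90 + 7.14 + 89.19
= 378.23 mOsm/kg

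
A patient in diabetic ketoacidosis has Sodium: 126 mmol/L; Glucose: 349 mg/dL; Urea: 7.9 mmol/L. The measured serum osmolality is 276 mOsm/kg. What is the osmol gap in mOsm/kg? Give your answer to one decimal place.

-3.3 mOsm/kg

Calculated osmolality = 2·Na + glucose/18 + urea
= 2·126 + 349/18 + 7.9
= 252 + 19.39 + 7.90
= 279.29 mOsm/kg ≈ 279.3 mOsm/kg
Osmolar gap = measured − calculated = 276 − 279.3 = -3.3 mOsm/kg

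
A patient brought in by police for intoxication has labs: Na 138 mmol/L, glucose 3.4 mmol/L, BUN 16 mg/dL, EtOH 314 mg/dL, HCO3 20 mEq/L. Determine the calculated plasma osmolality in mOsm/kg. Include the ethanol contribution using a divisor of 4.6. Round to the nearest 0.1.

353.4 mOsm/kg

Calculated osmolality = 2·Na + glucose + BUN/2.8 + ethanol/4.6
= 2·138 + 3.4 + 16/2.8 + 314/4.6
= 276 + 3.40 + 5.71 + 68.26
= 353.37 mOsm/kg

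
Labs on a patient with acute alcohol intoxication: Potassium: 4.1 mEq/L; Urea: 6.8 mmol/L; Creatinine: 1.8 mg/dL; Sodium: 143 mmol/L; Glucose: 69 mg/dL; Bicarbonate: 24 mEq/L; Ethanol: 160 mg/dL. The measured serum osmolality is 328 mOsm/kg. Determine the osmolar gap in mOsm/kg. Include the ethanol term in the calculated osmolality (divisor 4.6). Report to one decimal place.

Calculated osmolality = 2·Na + glucose/18 + urea + ethanol/4.6
= 2·143 + 69/18 + 6.8 + 160/4.6
= 286 + 3.83 + 6.80 + 34.78
= 331.41 mOsm/kg ≈ 331.4 mOsm/kg
Osmolar gap = measured − calculated = 328 − 331.4 = -3.4 mOsm/kg

-3.4 mOsm/kg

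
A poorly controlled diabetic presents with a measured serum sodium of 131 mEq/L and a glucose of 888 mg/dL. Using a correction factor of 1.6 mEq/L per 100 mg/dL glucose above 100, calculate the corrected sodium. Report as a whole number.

Corrected Na = measured Na + 1.6 · (glucose − 100)/100
= 131 + 1.6 · (888 − 100)/100
= 131 + 12.6
= 143.6 mEq/L

144 mEq/L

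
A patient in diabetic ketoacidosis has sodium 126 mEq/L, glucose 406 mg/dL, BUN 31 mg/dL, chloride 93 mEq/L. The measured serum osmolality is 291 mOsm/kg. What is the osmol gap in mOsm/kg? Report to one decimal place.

5.4 mOsm/kg

Calculated osmolality = 2·Na + glucose/18 + BUN/2.8
= 2·126 + 406/18 + 31/2.8
= 252 + 22.56 + 11.07
= 285.63 mOsm/kg ≈ 285.6 mOsm/kg
Osmolar gap = measured − calculated = 291 − 285.6 = 5.4 mOsm/kg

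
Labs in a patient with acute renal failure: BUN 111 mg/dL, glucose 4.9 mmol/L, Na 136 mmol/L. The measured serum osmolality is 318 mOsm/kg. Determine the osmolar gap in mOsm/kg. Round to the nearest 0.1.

1.5 mOsm/kg

Calculated osmolality = 2·Na + glucose + BUN/2.8
= 2·136 + 4.9 + 111/2.8
= 272 + 4.90 + 39.64
= 316.54 mOsm/kg ≈ 316.5 mOsm/kg
Osmolar gap = measured − calculated = 318 − 316.5 = 1.5 mOsm/kg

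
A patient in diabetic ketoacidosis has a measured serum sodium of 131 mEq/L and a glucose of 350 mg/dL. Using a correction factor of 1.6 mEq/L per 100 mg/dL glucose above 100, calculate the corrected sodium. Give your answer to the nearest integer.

135 mEq/L

Corrected Na = measured Na + 1.6 · (glucose − 100)/100
= 131 + 1.6 · (350 − 100)/100
= 131 + 4
= 135 mEq/L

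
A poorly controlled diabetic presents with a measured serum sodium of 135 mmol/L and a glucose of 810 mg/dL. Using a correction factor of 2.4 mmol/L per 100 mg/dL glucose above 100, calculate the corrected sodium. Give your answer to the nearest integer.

152 mmol/L

Corrected Na = measured Na + 2.4 · (glucose − 100)/100
= 135 + 2.4 · (810 − 100)/100
= 135 + 17
= 152 mmol/L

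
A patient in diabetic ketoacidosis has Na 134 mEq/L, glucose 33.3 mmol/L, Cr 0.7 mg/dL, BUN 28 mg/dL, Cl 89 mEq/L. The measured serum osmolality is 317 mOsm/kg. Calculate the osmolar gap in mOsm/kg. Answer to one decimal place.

5.7 mOsm/kg

Calculated osmolality = 2·Na + glucose + BUN/2.8
= 2·134 + 33.3 + 28/2.8
= 268 + 33.30 + 10
= 311.3 mOsm/kg ≈ 311.3 mOsm/kg
Osmolar gap = measured − calculated = 317 − 311.3 = 5.7 mOsm/kg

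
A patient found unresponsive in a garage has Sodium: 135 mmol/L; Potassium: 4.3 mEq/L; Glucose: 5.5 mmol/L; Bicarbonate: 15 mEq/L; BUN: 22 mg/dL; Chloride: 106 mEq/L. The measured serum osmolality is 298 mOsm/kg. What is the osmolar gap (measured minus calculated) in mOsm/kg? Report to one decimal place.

14.6 mOsm/kg

Calculated osmolality = 2·Na + glucose + BUN/2.8
= 2·135 + 5.5 + 22/2.8
= 270 + 5.50 + 7.86
= 283.36 mOsm/kg ≈ 283.4 mOsm/kg
Osmolar gap = measured − calculated = 298 − 283.4 = 14.6 mOsm/kg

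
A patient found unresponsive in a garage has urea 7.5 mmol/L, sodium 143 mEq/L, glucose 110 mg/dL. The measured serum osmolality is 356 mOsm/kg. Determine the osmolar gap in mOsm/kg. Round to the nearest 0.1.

Calculated osmolality = 2·Na + glucose/18 + urea
= 2·143 + 110/18 + 7.5
= 286 + 6.11 + 7.50
= 299.61 mOsm/kg ≈ 299.6 mOsm/kg
Osmolar gap = measured − calculated = 356 − 299.6 = 56.4 mOsm/kg

56.4 mOsm/kg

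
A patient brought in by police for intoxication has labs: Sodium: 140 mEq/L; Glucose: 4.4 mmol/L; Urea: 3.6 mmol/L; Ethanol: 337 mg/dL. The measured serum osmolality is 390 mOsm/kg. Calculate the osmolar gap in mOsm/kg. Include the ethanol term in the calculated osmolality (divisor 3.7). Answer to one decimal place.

Calculated osmolality = 2·Na + glucose + urea + ethanol/3.7
= 2·140 + 4.4 + 3.6 + 337/3.7
= 280 + 4.40 + 3.60 + 91.08
= 379.08 mOsm/kg ≈ 379.1 mOsm/kg
Osmolar gap = measured − calculated = 390 − 379.1 = 10.9 mOsm/kg

10.9 mOsm/kg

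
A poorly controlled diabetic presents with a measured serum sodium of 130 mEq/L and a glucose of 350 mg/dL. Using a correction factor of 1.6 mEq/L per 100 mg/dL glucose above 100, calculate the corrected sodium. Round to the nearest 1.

Corrected Na = measured Na + 1.6 · (glucose − 100)/100
= 130 + 1.6 · (350 − 100)/100
= 130 + 4
= 134 mEq/L

134 mEq/L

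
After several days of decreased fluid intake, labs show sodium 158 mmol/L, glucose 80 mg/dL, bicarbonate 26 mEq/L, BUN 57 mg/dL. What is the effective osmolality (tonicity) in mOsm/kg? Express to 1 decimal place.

Effective osmolality excludes urea (freely permeant across cell membranes):
2·Na + glucose/18
= 2·158 + 80/18
= 316 + 4.44
= 320.44 mOsm/kg

320.4 mOsm/kg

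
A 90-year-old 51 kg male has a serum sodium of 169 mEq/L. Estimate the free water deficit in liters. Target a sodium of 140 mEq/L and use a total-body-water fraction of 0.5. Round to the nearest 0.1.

TBW = 0.5 · 51 = 25.5 L
Free water deficit = TBW · (Na/140 − 1)
= 25.5 · (169/140 − 1)
= 25.5 · 0.2071
= 5.28 L

5.3 L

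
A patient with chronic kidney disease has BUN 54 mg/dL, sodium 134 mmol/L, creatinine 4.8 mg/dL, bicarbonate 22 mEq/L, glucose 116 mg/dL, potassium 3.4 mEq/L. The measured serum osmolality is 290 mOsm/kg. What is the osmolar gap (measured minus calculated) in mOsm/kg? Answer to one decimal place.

Calculated osmolality = 2·Na + glucose/18 + BUN/2.8
= 2·134 + 116/18 + 54/2.8
= 268 + 6.44 + 19.29
= 293.73 mOsm/kg ≈ 293.7 mOsm/kg
Osmolar gap = measured − calculated = 290 − 293.7 = -3.7 mOsm/kg

-3.7 mOsm/kg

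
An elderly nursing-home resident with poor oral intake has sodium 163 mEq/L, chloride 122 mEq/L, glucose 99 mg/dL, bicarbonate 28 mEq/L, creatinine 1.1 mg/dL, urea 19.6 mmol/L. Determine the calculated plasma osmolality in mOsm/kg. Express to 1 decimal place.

Calculated osmolality = 2·Na + glucose/18 + urea
= 2·163 + 99/18 + 19.6
= 326 + 5.50 + 19.60
= 351.1 mOsm/kg

351.1 mOsm/kg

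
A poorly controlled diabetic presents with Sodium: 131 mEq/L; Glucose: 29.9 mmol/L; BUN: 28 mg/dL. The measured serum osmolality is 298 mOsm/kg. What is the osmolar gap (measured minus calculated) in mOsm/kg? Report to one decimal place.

Calculated osmolality = 2·Na + glucose + BUN/2.8
= 2·131 + 29.9 + 28/2.8
= 262 + 29.90 + 10
= 301.9 mOsm/kg ≈ 301.9 mOsm/kg
Osmolar gap = measured − calculated = 298 − 301.9 = -3.9 mOsm/kg

-3.9 mOsm/kg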